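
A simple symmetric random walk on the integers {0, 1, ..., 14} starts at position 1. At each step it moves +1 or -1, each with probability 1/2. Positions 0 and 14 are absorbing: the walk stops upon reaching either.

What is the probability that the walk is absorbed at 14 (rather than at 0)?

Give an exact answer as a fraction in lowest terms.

Answer: 1/14

Derivation:
Symmetric walk (p = 1/2): the harmonic-function argument gives P(hit 14 before 0 | start at 1) = a/N.
P = 1/14 = 1/14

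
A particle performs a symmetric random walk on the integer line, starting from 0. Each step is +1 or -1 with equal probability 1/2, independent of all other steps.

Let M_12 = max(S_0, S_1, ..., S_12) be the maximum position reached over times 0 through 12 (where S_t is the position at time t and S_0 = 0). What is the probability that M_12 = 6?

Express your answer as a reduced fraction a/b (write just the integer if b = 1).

Let M_12 = max(S_0,...,S_12). Use the reflection principle: for j ≥ 1, #{paths with M_12 ≥ j} = #{S_12 ≥ j} + #{S_12 ≥ j+1}.
By reflection, #{M_12 ≥ 6} = #{S_12 ≥ 6} + #{S_12 ≥ 7} = 299 + 79 = 378.
#{M_12 ≥ 7} = #{S_12 ≥ 7} + #{S_12 ≥ 8} = 79 + 79 = 158.
#{M_12 = 6} = 378 - 158 = 220.
P(M_12 = 6) = 220/4096 = 55/1024

Answer: 55/1024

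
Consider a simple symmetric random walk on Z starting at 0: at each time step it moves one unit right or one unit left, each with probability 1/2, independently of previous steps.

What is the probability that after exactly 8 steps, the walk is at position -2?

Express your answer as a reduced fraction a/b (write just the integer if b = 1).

To reach position -2 after 8 steps: need 3 steps of +1 and 5 of -1.
Favorable paths: C(8,3) = 56
Total paths: 2^8 = 256
P = 56/256 = 7/32

Answer: 7/32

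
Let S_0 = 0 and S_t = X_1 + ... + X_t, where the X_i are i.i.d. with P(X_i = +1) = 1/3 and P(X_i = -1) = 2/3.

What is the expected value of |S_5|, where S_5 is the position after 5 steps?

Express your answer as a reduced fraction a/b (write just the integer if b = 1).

Answer: 185/81

Derivation:
S_5 takes values m ≡ 1 (mod 2) with |m| ≤ 5; P(S_5=m) = C(5,(5+m)/2) · (1/3)^((5+m)/2) · (2/3)^((5-m)/2).
Distribution: P(S=-5)=32/243, P(S=-3)=80/243, P(S=-1)=80/243, P(S=1)=40/243, P(S=3)=10/243, P(S=5)=1/243
E[|S_5|] = Σ_m |m|·P(S_5=m) = 185/81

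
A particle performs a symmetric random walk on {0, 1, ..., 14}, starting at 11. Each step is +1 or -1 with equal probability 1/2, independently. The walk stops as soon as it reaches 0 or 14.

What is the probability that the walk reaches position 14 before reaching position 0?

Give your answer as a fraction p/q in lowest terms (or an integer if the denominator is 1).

Symmetric walk (p = 1/2): the harmonic-function argument gives P(hit 14 before 0 | start at 11) = a/N.
P = 11/14 = 11/14

Answer: 11/14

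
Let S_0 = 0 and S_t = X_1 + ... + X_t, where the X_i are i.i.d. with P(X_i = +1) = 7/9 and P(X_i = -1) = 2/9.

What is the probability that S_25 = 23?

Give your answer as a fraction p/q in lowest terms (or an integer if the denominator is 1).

Answer: 9579061569028320720050/717897987691852588770249

Derivation:
To reach position 23 after 25 steps: need 24 steps of +1 and 1 step of -1.
Number of such sequences: C(25,24) = 25
Each has probability (7/9)^24 · (2/9)^1 = 383162462761132828802/717897987691852588770249
P = 25 · 383162462761132828802/717897987691852588770249 = 9579061569028320720050/717897987691852588770249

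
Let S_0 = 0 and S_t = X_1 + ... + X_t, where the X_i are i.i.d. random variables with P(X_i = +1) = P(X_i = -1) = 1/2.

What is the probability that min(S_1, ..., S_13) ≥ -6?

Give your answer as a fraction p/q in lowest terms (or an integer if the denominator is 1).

Let f(t,s) = #length-t paths at position s with S_1..S_t all ≥ -6.
f(t,s) = f(t-1,s-1) + f(t-1,s+1) for s ≥ -6; f(t,s) = 0 for s < -6.
t=0: f(0,0)=1
t=1: f(1,-1)=1 f(1,1)=1
t=2: f(2,-2)=1 f(2,0)=2 f(2,2)=1
t=3: f(3,-3)=1 f(3,-1)=3 f(3,1)=3 f(3,3)=1
t=4: f(4,-4)=1 f(4,-2)=4 f(4,0)=6 f(4,2)=4 f(4,4)=1
t=5: f(5,-5)=1 f(5,-3)=5 f(5,-1)=10 f(5,1)=10 f(5,3)=5 f(5,5)=1
t=6: f(6,-6)=1 f(6,-4)=6 f(6,-2)=15 f(6,0)=20 f(6,2)=15 f(6,4)=6 f(6,6)=1
t=7: f(7,-5)=7 f(7,-3)=21 f(7,-1)=35 f(7,1)=35 f(7,3)=21 f(7,5)=7 f(7,7)=1
t=8: f(8,-6)=7 f(8,-4)=28 f(8,-2)=56 f(8,0)=70 f(8,2)=56 f(8,4)=28 f(8,6)=8 f(8,8)=1
t=9: f(9,-5)=35 f(9,-3)=84 f(9,-1)=126 f(9,1)=126 f(9,3)=84 f(9,5)=36 f(9,7)=9 f(9,9)=1
t=10: f(10,-6)=35 f(10,-4)=119 f(10,-2)=210 f(10,0)=252 f(10,2)=210 f(10,4)=120 f(10,6)=45 f(10,8)=10 f(10,10)=1
t=11: f(11,-5)=154 f(11,-3)=329 f(11,-1)=462 f(11,1)=462 f(11,3)=330 f(11,5)=165 f(11,7)=55 f(11,9)=11 f(11,11)=1
t=12: f(12,-6)=154 f(12,-4)=483 f(12,-2)=791 f(12,0)=924 f(12,2)=792 f(12,4)=495 f(12,6)=220 f(12,8)=66 f(12,10)=12 f(12,12)=1
t=13: f(13,-5)=637 f(13,-3)=1274 f(13,-1)=1715 f(13,1)=1716 f(13,3)=1287 f(13,5)=715 f(13,7)=286 f(13,9)=78 f(13,11)=13 f(13,13)=1
Σ_s f(13,s) = 7722
P = 7722/8192 = 3861/4096

Answer: 3861/4096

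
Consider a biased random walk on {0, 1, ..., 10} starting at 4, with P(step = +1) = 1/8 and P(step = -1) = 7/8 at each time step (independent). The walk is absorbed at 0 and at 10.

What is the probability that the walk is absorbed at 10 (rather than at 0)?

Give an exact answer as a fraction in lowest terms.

Biased walk: p = 1/8, q = 7/8, r = q/p = 7
Gambler's ruin: P(hit 10 before 0 | start at 4) = (1 - r^a)/(1 - r^N)
r^4 = 2401; r^10 = 282475249
P = (1 - 2401) / (1 - 282475249) = -2400 / -282475248 = 50/5884901

Answer: 50/5884901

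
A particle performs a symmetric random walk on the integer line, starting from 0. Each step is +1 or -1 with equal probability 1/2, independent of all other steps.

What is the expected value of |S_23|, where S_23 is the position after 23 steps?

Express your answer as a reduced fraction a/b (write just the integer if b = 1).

Answer: 2028117/524288

Derivation:
S_23 takes values m ≡ 1 (mod 2) with |m| ≤ 23; P(S_23=m) = C(23,(23+m)/2)/2^23.
Total paths: 2^23 = 8388608
Distribution: P(S=-23)=1/8388608, P(S=-21)=23/8388608, P(S=-19)=253/8388608, P(S=-17)=1771/8388608, P(S=-15)=8855/8388608, P(S=-13)=33649/8388608, P(S=-11)=100947/8388608, P(S=-9)=245157/8388608, P(S=-7)=490314/8388608, P(S=-5)=817190/8388608, P(S=-3)=1144066/8388608, P(S=-1)=1352078/8388608, P(S=1)=1352078/8388608, P(S=3)=1144066/8388608, P(S=5)=817190/8388608, P(S=7)=490314/8388608, P(S=9)=245157/8388608, P(S=11)=100947/8388608, P(S=13)=33649/8388608, P(S=15)=8855/8388608, P(S=17)=1771/8388608, P(S=19)=253/8388608, P(S=21)=23/8388608, P(S=23)=1/8388608
E[|S_23|] = Σ_m |m|·P(S_23=m) = 32449872/8388608 = 2028117/524288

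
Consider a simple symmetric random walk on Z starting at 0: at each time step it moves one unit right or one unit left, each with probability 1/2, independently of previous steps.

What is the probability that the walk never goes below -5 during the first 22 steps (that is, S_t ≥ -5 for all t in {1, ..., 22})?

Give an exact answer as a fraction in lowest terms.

Let f(t,s) = #length-t paths at position s with S_1..S_t all ≥ -5.
f(t,s) = f(t-1,s-1) + f(t-1,s+1) for s ≥ -5; f(t,s) = 0 for s < -5.
t=0: f(0,0)=1
t=1: f(1,-1)=1 f(1,1)=1
t=2: f(2,-2)=1 f(2,0)=2 f(2,2)=1
t=3: f(3,-3)=1 f(3,-1)=3 f(3,1)=3 f(3,3)=1
t=4: f(4,-4)=1 f(4,-2)=4 f(4,0)=6 f(4,2)=4 f(4,4)=1
t=5: f(5,-5)=1 f(5,-3)=5 f(5,-1)=10 f(5,1)=10 f(5,3)=5 f(5,5)=1
t=6: f(6,-4)=6 f(6,-2)=15 f(6,0)=20 f(6,2)=15 f(6,4)=6 f(6,6)=1
t=7: f(7,-5)=6 f(7,-3)=21 f(7,-1)=35 f(7,1)=35 f(7,3)=21 f(7,5)=7 f(7,7)=1
t=8: f(8,-4)=27 f(8,-2)=56 f(8,0)=70 f(8,2)=56 f(8,4)=28 f(8,6)=8 f(8,8)=1
t=9: f(9,-5)=27 f(9,-3)=83 f(9,-1)=126 f(9,1)=126 f(9,3)=84 f(9,5)=36 f(9,7)=9 f(9,9)=1
t=10: f(10,-4)=110 f(10,-2)=209 f(10,0)=252 f(10,2)=210 f(10,4)=120 f(10,6)=45 f(10,8)=10 f(10,10)=1
t=11: f(11,-5)=110 f(11,-3)=319 f(11,-1)=461 f(11,1)=462 f(11,3)=330 f(11,5)=165 f(11,7)=55 f(11,9)=11 f(11,11)=1
t=12: f(12,-4)=429 f(12,-2)=780 f(12,0)=923 f(12,2)=792 f(12,4)=495 f(12,6)=220 f(12,8)=66 f(12,10)=12 f(12,12)=1
t=13: f(13,-5)=429 f(13,-3)=1209 f(13,-1)=1703 f(13,1)=1715 f(13,3)=1287 f(13,5)=715 f(13,7)=286 f(13,9)=78 f(13,11)=13 f(13,13)=1
t=14: f(14,-4)=1638 f(14,-2)=2912 f(14,0)=3418 f(14,2)=3002 f(14,4)=2002 f(14,6)=1001 f(14,8)=364 f(14,10)=91 f(14,12)=14 f(14,14)=1
t=15: f(15,-5)=1638 f(15,-3)=4550 f(15,-1)=6330 f(15,1)=6420 f(15,3)=5004 f(15,5)=3003 f(15,7)=1365 f(15,9)=455 f(15,11)=105 f(15,13)=15 f(15,15)=1
t=16: f(16,-4)=6188 f(16,-2)=10880 f(16,0)=12750 f(16,2)=11424 f(16,4)=8007 f(16,6)=4368 f(16,8)=1820 f(16,10)=560 f(16,12)=120 f(16,14)=16 f(16,16)=1
t=17: f(17,-5)=6188 f(17,-3)=17068 f(17,-1)=23630 f(17,1)=24174 f(17,3)=19431 f(17,5)=12375 f(17,7)=6188 f(17,9)=2380 f(17,11)=680 f(17,13)=136 f(17,15)=17 f(17,17)=1
t=18: f(18,-4)=23256 f(18,-2)=40698 f(18,0)=47804 f(18,2)=43605 f(18,4)=31806 f(18,6)=18563 f(18,8)=8568 f(18,10)=3060 f(18,12)=816 f(18,14)=153 f(18,16)=18 f(18,18)=1
t=19: f(19,-5)=23256 f(19,-3)=63954 f(19,-1)=88502 f(19,1)=91409 f(19,3)=75411 f(19,5)=50369 f(19,7)=27131 f(19,9)=11628 f(19,11)=3876 f(19,13)=969 f(19,15)=171 f(19,17)=19 f(19,19)=1
t=20: f(20,-4)=87210 f(20,-2)=152456 f(20,0)=179911 f(20,2)=166820 f(20,4)=125780 f(20,6)=77500 f(20,8)=38759 f(20,10)=15504 f(20,12)=4845 f(20,14)=1140 f(20,16)=190 f(20,18)=20 f(20,20)=1
t=21: f(21,-5)=87210 f(21,-3)=239666 f(21,-1)=332367 f(21,1)=346731 f(21,3)=292600 f(21,5)=203280 f(21,7)=116259 f(21,9)=54263 f(21,11)=20349 f(21,13)=5985 f(21,15)=1330 f(21,17)=210 f(21,19)=21 f(21,21)=1
t=22: f(22,-4)=326876 f(22,-2)=572033 f(22,0)=679098 f(22,2)=639331 f(22,4)=495880 f(22,6)=319539 f(22,8)=170522 f(22,10)=74612 f(22,12)=26334 f(22,14)=7315 f(22,16)=1540 f(22,18)=231 f(22,20)=22 f(22,22)=1
Σ_s f(22,s) = 3313334
P = 3313334/4194304 = 1656667/2097152

Answer: 1656667/2097152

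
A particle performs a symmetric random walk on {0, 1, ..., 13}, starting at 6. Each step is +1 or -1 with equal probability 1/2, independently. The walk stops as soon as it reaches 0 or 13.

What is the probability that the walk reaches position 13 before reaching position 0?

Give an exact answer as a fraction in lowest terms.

Symmetric walk (p = 1/2): the harmonic-function argument gives P(hit 13 before 0 | start at 6) = a/N.
P = 6/13 = 6/13

Answer: 6/13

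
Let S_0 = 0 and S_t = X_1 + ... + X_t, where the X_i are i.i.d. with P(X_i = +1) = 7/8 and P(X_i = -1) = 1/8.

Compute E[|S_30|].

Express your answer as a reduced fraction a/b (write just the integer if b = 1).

S_30 takes values m ≡ 0 (mod 2) with |m| ≤ 30; P(S_30=m) = C(30,(30+m)/2) · (7/8)^((30+m)/2) · (1/8)^((30-m)/2).
Distribution: P(S=-30)=1/1237940039285380274899124224, P(S=-28)=105/618970019642690137449562112, P(S=-26)=21315/1237940039285380274899124224, P(S=-24)=348145/309485009821345068724781056, P(S=-22)=65799405/1237940039285380274899124224, P(S=-20)=1197549171/618970019642690137449562112, P(S=-18)=69857034975/1237940039285380274899124224, P(S=-16)=209571104925/154742504910672534362390528, P(S=-14)=33740947892925/1237940039285380274899124224, P(S=-12)=288672554195025/618970019642690137449562112, P(S=-10)=8486973093333735/1237940039285380274899124224, P(S=-8)=27004005296970975/309485009821345068724781056, P(S=-6)=1197177568165713225/1237940039285380274899124224, P(S=-4)=5801706676495379475/618970019642690137449562112, P(S=-2)=98629013500421451075/1237940039285380274899124224, P(S=0)=46026872966863343835/77371252455336267181195264, P(S=2)=4832821661520651102675/1237940039285380274899124224, P(S=4)=13929897730265406119475/618970019642690137449562112, P(S=6)=140846743717127995208025/1237940039285380274899124224, P(S=8)=155672716739983573650975/309485009821345068724781056, P(S=10)=2397359837795747034225015/1237940039285380274899124224, P(S=12)=3995599729659578390375025/618970019642690137449562112, P(S=14)=22883889360777585326693325/1237940039285380274899124224, P(S=16)=6964661979367091186384925/154742504910672534362390528, P(S=18)=113756145662995822710953775/1237940039285380274899124224, P(S=20)=95555162356916491077201171/618970019642690137449562112, P(S=22)=257263898653236706746310845/1237940039285380274899124224, P(S=24)=66698047798987294341636145/309485009821345068724781056, P(S=26)=200094143396961883024908435/1237940039285380274899124224, P(S=28)=48298586337197695902564105/618970019642690137449562112, P(S=30)=22539340290692258087863249/1237940039285380274899124224
E[|S_30|] = Σ_m |m|·P(S_30=m) = 870426605860731278833409415/38685626227668133590597632

Answer: 870426605860731278833409415/38685626227668133590597632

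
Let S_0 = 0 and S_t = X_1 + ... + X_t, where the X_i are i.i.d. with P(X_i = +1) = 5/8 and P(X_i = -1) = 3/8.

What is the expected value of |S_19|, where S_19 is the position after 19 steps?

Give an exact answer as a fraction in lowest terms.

S_19 takes values m ≡ 1 (mod 2) with |m| ≤ 19; P(S_19=m) = C(19,(19+m)/2) · (5/8)^((19+m)/2) · (3/8)^((19-m)/2).
Distribution: P(S=-19)=1162261467/144115188075855872, P(S=-17)=36804946455/144115188075855872, P(S=-15)=552074196825/144115188075855872, P(S=-13)=5214034081125/144115188075855872, P(S=-11)=8690056801875/36028797018963968, P(S=-9)=43450284009375/36028797018963968, P(S=-7)=168973326703125/36028797018963968, P(S=-5)=523012677890625/36028797018963968, P(S=-3)=2615063389453125/72057594037927936, P(S=-1)=5326980978515625/72057594037927936, P(S=1)=8878301630859375/72057594037927936, P(S=3)=12106774951171875/72057594037927936, P(S=5)=6725986083984375/36028797018963968, P(S=7)=6036141357421875/36028797018963968, P(S=9)=4311529541015625/36028797018963968, P(S=11)=2395294189453125/36028797018963968, P(S=13)=3992156982421875/144115188075855872, P(S=15)=1174163818359375/144115188075855872, P(S=17)=217437744140625/144115188075855872, P(S=19)=19073486328125/144115188075855872
E[|S_19|] = Σ_m |m|·P(S_19=m) = 24114544045380769/4503599627370496

Answer: 24114544045380769/4503599627370496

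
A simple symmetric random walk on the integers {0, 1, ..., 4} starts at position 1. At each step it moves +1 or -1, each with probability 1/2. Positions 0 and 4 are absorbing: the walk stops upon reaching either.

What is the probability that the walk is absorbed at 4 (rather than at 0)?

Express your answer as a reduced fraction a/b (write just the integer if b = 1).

Answer: 1/4

Derivation:
Symmetric walk (p = 1/2): the harmonic-function argument gives P(hit 4 before 0 | start at 1) = a/N.
P = 1/4 = 1/4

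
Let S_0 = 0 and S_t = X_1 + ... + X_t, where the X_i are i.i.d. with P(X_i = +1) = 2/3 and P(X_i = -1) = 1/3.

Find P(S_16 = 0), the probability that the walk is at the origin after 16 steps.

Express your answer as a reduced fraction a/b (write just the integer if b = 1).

To be at 0 after 16 steps: need exactly 8 steps of +1 and 8 of -1.
Number of such sequences: C(16,8) = 12870
Each has probability (2/3)^8 · (1/3)^8 = 256/43046721
P = 12870 · 256/43046721 = 366080/4782969

Answer: 366080/4782969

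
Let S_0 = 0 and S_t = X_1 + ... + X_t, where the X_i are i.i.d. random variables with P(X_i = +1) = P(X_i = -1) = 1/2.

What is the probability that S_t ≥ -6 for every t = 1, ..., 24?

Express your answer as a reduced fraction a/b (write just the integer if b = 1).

Answer: 3558491/4194304

Derivation:
Let f(t,s) = #length-t paths at position s with S_1..S_t all ≥ -6.
f(t,s) = f(t-1,s-1) + f(t-1,s+1) for s ≥ -6; f(t,s) = 0 for s < -6.
t=0: f(0,0)=1
t=1: f(1,-1)=1 f(1,1)=1
t=2: f(2,-2)=1 f(2,0)=2 f(2,2)=1
t=3: f(3,-3)=1 f(3,-1)=3 f(3,1)=3 f(3,3)=1
t=4: f(4,-4)=1 f(4,-2)=4 f(4,0)=6 f(4,2)=4 f(4,4)=1
t=5: f(5,-5)=1 f(5,-3)=5 f(5,-1)=10 f(5,1)=10 f(5,3)=5 f(5,5)=1
t=6: f(6,-6)=1 f(6,-4)=6 f(6,-2)=15 f(6,0)=20 f(6,2)=15 f(6,4)=6 f(6,6)=1
t=7: f(7,-5)=7 f(7,-3)=21 f(7,-1)=35 f(7,1)=35 f(7,3)=21 f(7,5)=7 f(7,7)=1
t=8: f(8,-6)=7 f(8,-4)=28 f(8,-2)=56 f(8,0)=70 f(8,2)=56 f(8,4)=28 f(8,6)=8 f(8,8)=1
t=9: f(9,-5)=35 f(9,-3)=84 f(9,-1)=126 f(9,1)=126 f(9,3)=84 f(9,5)=36 f(9,7)=9 f(9,9)=1
t=10: f(10,-6)=35 f(10,-4)=119 f(10,-2)=210 f(10,0)=252 f(10,2)=210 f(10,4)=120 f(10,6)=45 f(10,8)=10 f(10,10)=1
t=11: f(11,-5)=154 f(11,-3)=329 f(11,-1)=462 f(11,1)=462 f(11,3)=330 f(11,5)=165 f(11,7)=55 f(11,9)=11 f(11,11)=1
t=12: f(12,-6)=154 f(12,-4)=483 f(12,-2)=791 f(12,0)=924 f(12,2)=792 f(12,4)=495 f(12,6)=220 f(12,8)=66 f(12,10)=12 f(12,12)=1
t=13: f(13,-5)=637 f(13,-3)=1274 f(13,-1)=1715 f(13,1)=1716 f(13,3)=1287 f(13,5)=715 f(13,7)=286 f(13,9)=78 f(13,11)=13 f(13,13)=1
t=14: f(14,-6)=637 f(14,-4)=1911 f(14,-2)=2989 f(14,0)=3431 f(14,2)=3003 f(14,4)=2002 f(14,6)=1001 f(14,8)=364 f(14,10)=91 f(14,12)=14 f(14,14)=1
t=15: f(15,-5)=2548 f(15,-3)=4900 f(15,-1)=6420 f(15,1)=6434 f(15,3)=5005 f(15,5)=3003 f(15,7)=1365 f(15,9)=455 f(15,11)=105 f(15,13)=15 f(15,15)=1
t=16: f(16,-6)=2548 f(16,-4)=7448 f(16,-2)=11320 f(16,0)=12854 f(16,2)=11439 f(16,4)=8008 f(16,6)=4368 f(16,8)=1820 f(16,10)=560 f(16,12)=120 f(16,14)=16 f(16,16)=1
t=17: f(17,-5)=9996 f(17,-3)=18768 f(17,-1)=24174 f(17,1)=24293 f(17,3)=19447 f(17,5)=12376 f(17,7)=6188 f(17,9)=2380 f(17,11)=680 f(17,13)=136 f(17,15)=17 f(17,17)=1
t=18: f(18,-6)=9996 f(18,-4)=28764 f(18,-2)=42942 f(18,0)=48467 f(18,2)=43740 f(18,4)=31823 f(18,6)=18564 f(18,8)=8568 f(18,10)=3060 f(18,12)=816 f(18,14)=153 f(18,16)=18 f(18,18)=1
t=19: f(19,-5)=38760 f(19,-3)=71706 f(19,-1)=91409 f(19,1)=92207 f(19,3)=75563 f(19,5)=50387 f(19,7)=27132 f(19,9)=11628 f(19,11)=3876 f(19,13)=969 f(19,15)=171 f(19,17)=19 f(19,19)=1
t=20: f(20,-6)=38760 f(20,-4)=110466 f(20,-2)=163115 f(20,0)=183616 f(20,2)=167770 f(20,4)=125950 f(20,6)=77519 f(20,8)=38760 f(20,10)=15504 f(20,12)=4845 f(20,14)=1140 f(20,16)=190 f(20,18)=20 f(20,20)=1
t=21: f(21,-5)=149226 f(21,-3)=273581 f(21,-1)=346731 f(21,1)=351386 f(21,3)=293720 f(21,5)=203469 f(21,7)=116279 f(21,9)=54264 f(21,11)=20349 f(21,13)=5985 f(21,15)=1330 f(21,17)=210 f(21,19)=21 f(21,21)=1
t=22: f(22,-6)=149226 f(22,-4)=422807 f(22,-2)=620312 f(22,0)=698117 f(22,2)=645106 f(22,4)=497189 f(22,6)=319748 f(22,8)=170543 f(22,10)=74613 f(22,12)=26334 f(22,14)=7315 f(22,16)=1540 f(22,18)=231 f(22,20)=22 f(22,22)=1
t=23: f(23,-5)=572033 f(23,-3)=1043119 f(23,-1)=1318429 f(23,1)=1343223 f(23,3)=1142295 f(23,5)=816937 f(23,7)=490291 f(23,9)=245156 f(23,11)=100947 f(23,13)=33649 f(23,15)=8855 f(23,17)=1771 f(23,19)=253 f(23,21)=23 f(23,23)=1
t=24: f(24,-6)=572033 f(24,-4)=1615152 f(24,-2)=2361548 f(24,0)=2661652 f(24,2)=2485518 f(24,4)=1959232 f(24,6)=1307228 f(24,8)=735447 f(24,10)=346103 f(24,12)=134596 f(24,14)=42504 f(24,16)=10626 f(24,18)=2024 f(24,20)=276 f(24,22)=24 f(24,24)=1
Σ_s f(24,s) = 14233964
P = 14233964/16777216 = 3558491/4194304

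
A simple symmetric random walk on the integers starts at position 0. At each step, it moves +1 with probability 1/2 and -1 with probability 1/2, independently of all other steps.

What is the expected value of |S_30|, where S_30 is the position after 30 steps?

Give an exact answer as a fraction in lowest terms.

Answer: 145422675/33554432

Derivation:
S_30 takes values m ≡ 0 (mod 2) with |m| ≤ 30; P(S_30=m) = C(30,(30+m)/2)/2^30.
Total paths: 2^30 = 1073741824
Distribution: P(S=-30)=1/1073741824, P(S=-28)=30/1073741824, P(S=-26)=435/1073741824, P(S=-24)=4060/1073741824, P(S=-22)=27405/1073741824, P(S=-20)=142506/1073741824, P(S=-18)=593775/1073741824, P(S=-16)=2035800/1073741824, P(S=-14)=5852925/1073741824, P(S=-12)=14307150/1073741824, P(S=-10)=30045015/1073741824, P(S=-8)=54627300/1073741824, P(S=-6)=86493225/1073741824, P(S=-4)=119759850/1073741824, P(S=-2)=145422675/1073741824, P(S=0)=155117520/1073741824, P(S=2)=145422675/1073741824, P(S=4)=119759850/1073741824, P(S=6)=86493225/1073741824, P(S=8)=54627300/1073741824, P(S=10)=30045015/1073741824, P(S=12)=14307150/1073741824, P(S=14)=5852925/1073741824, P(S=16)=2035800/1073741824, P(S=18)=593775/1073741824, P(S=20)=142506/1073741824, P(S=22)=27405/1073741824, P(S=24)=4060/1073741824, P(S=26)=435/1073741824, P(S=28)=30/1073741824, P(S=30)=1/1073741824
E[|S_30|] = Σ_m |m|·P(S_30=m) = 4653525600/1073741824 = 145422675/33554432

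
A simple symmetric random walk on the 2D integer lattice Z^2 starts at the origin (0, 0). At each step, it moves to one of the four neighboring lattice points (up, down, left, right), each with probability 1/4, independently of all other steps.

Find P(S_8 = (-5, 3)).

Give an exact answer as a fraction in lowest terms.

Answer: 7/8192

Derivation:
Let h be the number of horizontal steps (so 8-h are vertical). To end at (-5,3) need (h-5)/2 right-steps and ((8-h)+3)/2 up-steps.
Sum over h with 5 ≤ h ≤ 5, h ≡ 1 (mod 2), 8-h ≡ 1 (mod 2):
h=5: C(8,5)·C(5,0)·C(3,3) = 56·1·1 = 56
Total favorable: 56
Total paths: 4^8 = 65536
P = 56/65536 = 7/8192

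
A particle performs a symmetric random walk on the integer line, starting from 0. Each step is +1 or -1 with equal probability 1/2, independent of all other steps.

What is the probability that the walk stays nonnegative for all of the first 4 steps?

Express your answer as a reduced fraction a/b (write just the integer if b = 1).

Answer: 3/8

Derivation:
Let f(t,s) = #length-t paths at position s with S_1..S_t all ≥ 0.
f(t,s) = f(t-1,s-1) + f(t-1,s+1) for s ≥ 0; f(t,s) = 0 for s < 0.
t=0: f(0,0)=1
t=1: f(1,1)=1
t=2: f(2,0)=1 f(2,2)=1
t=3: f(3,1)=2 f(3,3)=1
t=4: f(4,0)=2 f(4,2)=3 f(4,4)=1
Σ_s f(4,s) = 6
P = 6/16 = 3/8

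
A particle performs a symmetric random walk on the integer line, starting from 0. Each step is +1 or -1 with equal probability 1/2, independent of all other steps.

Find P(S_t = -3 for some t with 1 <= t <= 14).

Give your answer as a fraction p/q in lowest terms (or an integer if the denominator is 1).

Count via complement. Let g(t,s) = #length-t paths at position s with S_1..S_t all ≠ -3.
g(t,s) = g(t-1,s-1) + g(t-1,s+1) for s ≠ -3; g(t,-3) = 0.
t=0: g(0,0)=1
t=1: g(1,-1)=1 g(1,1)=1
t=2: g(2,-2)=1 g(2,0)=2 g(2,2)=1
t=3: g(3,-1)=3 g(3,1)=3 g(3,3)=1
t=4: g(4,-2)=3 g(4,0)=6 g(4,2)=4 g(4,4)=1
t=5: g(5,-1)=9 g(5,1)=10 g(5,3)=5 g(5,5)=1
t=6: g(6,-2)=9 g(6,0)=19 g(6,2)=15 g(6,4)=6 g(6,6)=1
t=7: g(7,-1)=28 g(7,1)=34 g(7,3)=21 g(7,5)=7 g(7,7)=1
t=8: g(8,-2)=28 g(8,0)=62 g(8,2)=55 g(8,4)=28 g(8,6)=8 g(8,8)=1
t=9: g(9,-1)=90 g(9,1)=117 g(9,3)=83 g(9,5)=36 g(9,7)=9 g(9,9)=1
t=10: g(10,-2)=90 g(10,0)=207 g(10,2)=200 g(10,4)=119 g(10,6)=45 g(10,8)=10 g(10,10)=1
t=11: g(11,-1)=297 g(11,1)=407 g(11,3)=319 g(11,5)=164 g(11,7)=55 g(11,9)=11 g(11,11)=1
t=12: g(12,-2)=297 g(12,0)=704 g(12,2)=726 g(12,4)=483 g(12,6)=219 g(12,8)=66 g(12,10)=12 g(12,12)=1
t=13: g(13,-1)=1001 g(13,1)=1430 g(13,3)=1209 g(13,5)=702 g(13,7)=285 g(13,9)=78 g(13,11)=13 g(13,13)=1
t=14: g(14,-2)=1001 g(14,0)=2431 g(14,2)=2639 g(14,4)=1911 g(14,6)=987 g(14,8)=363 g(14,10)=91 g(14,12)=14 g(14,14)=1
Paths never hitting -3: Σ_s g(14,s) = 9438
Paths hitting -3: 2^14 - 9438 = 6946
P = 6946/16384 = 3473/8192

Answer: 3473/8192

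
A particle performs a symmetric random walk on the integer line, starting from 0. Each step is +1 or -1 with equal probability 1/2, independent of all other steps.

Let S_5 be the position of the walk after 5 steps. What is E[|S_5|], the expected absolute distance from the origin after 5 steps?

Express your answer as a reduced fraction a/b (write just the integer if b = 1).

Answer: 15/8

Derivation:
S_5 takes values m ≡ 1 (mod 2) with |m| ≤ 5; P(S_5=m) = C(5,(5+m)/2)/2^5.
Total paths: 2^5 = 32
Distribution: P(S=-5)=1/32, P(S=-3)=5/32, P(S=-1)=10/32, P(S=1)=10/32, P(S=3)=5/32, P(S=5)=1/32
E[|S_5|] = Σ_m |m|·P(S_5=m) = 60/32 = 15/8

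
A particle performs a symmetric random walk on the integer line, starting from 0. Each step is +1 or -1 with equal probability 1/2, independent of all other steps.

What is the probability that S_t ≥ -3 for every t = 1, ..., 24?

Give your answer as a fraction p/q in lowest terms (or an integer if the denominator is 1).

Answer: 2414425/4194304

Derivation:
Let f(t,s) = #length-t paths at position s with S_1..S_t all ≥ -3.
f(t,s) = f(t-1,s-1) + f(t-1,s+1) for s ≥ -3; f(t,s) = 0 for s < -3.
t=0: f(0,0)=1
t=1: f(1,-1)=1 f(1,1)=1
t=2: f(2,-2)=1 f(2,0)=2 f(2,2)=1
t=3: f(3,-3)=1 f(3,-1)=3 f(3,1)=3 f(3,3)=1
t=4: f(4,-2)=4 f(4,0)=6 f(4,2)=4 f(4,4)=1
t=5: f(5,-3)=4 f(5,-1)=10 f(5,1)=10 f(5,3)=5 f(5,5)=1
t=6: f(6,-2)=14 f(6,0)=20 f(6,2)=15 f(6,4)=6 f(6,6)=1
t=7: f(7,-3)=14 f(7,-1)=34 f(7,1)=35 f(7,3)=21 f(7,5)=7 f(7,7)=1
t=8: f(8,-2)=48 f(8,0)=69 f(8,2)=56 f(8,4)=28 f(8,6)=8 f(8,8)=1
t=9: f(9,-3)=48 f(9,-1)=117 f(9,1)=125 f(9,3)=84 f(9,5)=36 f(9,7)=9 f(9,9)=1
t=10: f(10,-2)=165 f(10,0)=242 f(10,2)=209 f(10,4)=120 f(10,6)=45 f(10,8)=10 f(10,10)=1
t=11: f(11,-3)=165 f(11,-1)=407 f(11,1)=451 f(11,3)=329 f(11,5)=165 f(11,7)=55 f(11,9)=11 f(11,11)=1
t=12: f(12,-2)=572 f(12,0)=858 f(12,2)=780 f(12,4)=494 f(12,6)=220 f(12,8)=66 f(12,10)=12 f(12,12)=1
t=13: f(13,-3)=572 f(13,-1)=1430 f(13,1)=1638 f(13,3)=1274 f(13,5)=714 f(13,7)=286 f(13,9)=78 f(13,11)=13 f(13,13)=1
t=14: f(14,-2)=2002 f(14,0)=3068 f(14,2)=2912 f(14,4)=1988 f(14,6)=1000 f(14,8)=364 f(14,10)=91 f(14,12)=14 f(14,14)=1
t=15: f(15,-3)=2002 f(15,-1)=5070 f(15,1)=5980 f(15,3)=4900 f(15,5)=2988 f(15,7)=1364 f(15,9)=455 f(15,11)=105 f(15,13)=15 f(15,15)=1
t=16: f(16,-2)=7072 f(16,0)=11050 f(16,2)=10880 f(16,4)=7888 f(16,6)=4352 f(16,8)=1819 f(16,10)=560 f(16,12)=120 f(16,14)=16 f(16,16)=1
t=17: f(17,-3)=7072 f(17,-1)=18122 f(17,1)=21930 f(17,3)=18768 f(17,5)=12240 f(17,7)=6171 f(17,9)=2379 f(17,11)=680 f(17,13)=136 f(17,15)=17 f(17,17)=1
t=18: f(18,-2)=25194 f(18,0)=40052 f(18,2)=40698 f(18,4)=31008 f(18,6)=18411 f(18,8)=8550 f(18,10)=3059 f(18,12)=816 f(18,14)=153 f(18,16)=18 f(18,18)=1
t=19: f(19,-3)=25194 f(19,-1)=65246 f(19,1)=80750 f(19,3)=71706 f(19,5)=49419 f(19,7)=26961 f(19,9)=11609 f(19,11)=3875 f(19,13)=969 f(19,15)=171 f(19,17)=19 f(19,19)=1
t=20: f(20,-2)=90440 f(20,0)=145996 f(20,2)=152456 f(20,4)=121125 f(20,6)=76380 f(20,8)=38570 f(20,10)=15484 f(20,12)=4844 f(20,14)=1140 f(20,16)=190 f(20,18)=20 f(20,20)=1
t=21: f(21,-3)=90440 f(21,-1)=236436 f(21,1)=298452 f(21,3)=273581 f(21,5)=197505 f(21,7)=114950 f(21,9)=54054 f(21,11)=20328 f(21,13)=5984 f(21,15)=1330 f(21,17)=210 f(21,19)=21 f(21,21)=1
t=22: f(22,-2)=326876 f(22,0)=534888 f(22,2)=572033 f(22,4)=471086 f(22,6)=312455 f(22,8)=169004 f(22,10)=74382 f(22,12)=26312 f(22,14)=7314 f(22,16)=1540 f(22,18)=231 f(22,20)=22 f(22,22)=1
t=23: f(23,-3)=326876 f(23,-1)=861764 f(23,1)=1106921 f(23,3)=1043119 f(23,5)=783541 f(23,7)=481459 f(23,9)=243386 f(23,11)=100694 f(23,13)=33626 f(23,15)=8854 f(23,17)=1771 f(23,19)=253 f(23,21)=23 f(23,23)=1
t=24: f(24,-2)=1188640 f(24,0)=1968685 f(24,2)=2150040 f(24,4)=1826660 f(24,6)=1265000 f(24,8)=724845 f(24,10)=344080 f(24,12)=134320 f(24,14)=42480 f(24,16)=10625 f(24,18)=2024 f(24,20)=276 f(24,22)=24 f(24,24)=1
Σ_s f(24,s) = 9657700
P = 9657700/16777216 = 2414425/4194304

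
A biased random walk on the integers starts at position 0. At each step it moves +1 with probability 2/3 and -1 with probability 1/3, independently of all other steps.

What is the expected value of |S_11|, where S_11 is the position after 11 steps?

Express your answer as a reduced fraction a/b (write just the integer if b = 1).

Answer: 242495/59049

Derivation:
S_11 takes values m ≡ 1 (mod 2) with |m| ≤ 11; P(S_11=m) = C(11,(11+m)/2) · (2/3)^((11+m)/2) · (1/3)^((11-m)/2).
Distribution: P(S=-11)=1/177147, P(S=-9)=22/177147, P(S=-7)=220/177147, P(S=-5)=440/59049, P(S=-3)=1760/59049, P(S=-1)=4928/59049, P(S=1)=9856/59049, P(S=3)=14080/59049, P(S=5)=14080/59049, P(S=7)=28160/177147, P(S=9)=11264/177147, P(S=11)=2048/177147
E[|S_11|] = Σ_m |m|·P(S_11=m) = 242495/59049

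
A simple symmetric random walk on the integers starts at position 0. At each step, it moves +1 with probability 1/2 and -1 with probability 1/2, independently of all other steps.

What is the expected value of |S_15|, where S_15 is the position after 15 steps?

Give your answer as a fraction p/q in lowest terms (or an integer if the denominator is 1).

S_15 takes values m ≡ 1 (mod 2) with |m| ≤ 15; P(S_15=m) = C(15,(15+m)/2)/2^15.
Total paths: 2^15 = 32768
Distribution: P(S=-15)=1/32768, P(S=-13)=15/32768, P(S=-11)=105/32768, P(S=-9)=455/32768, P(S=-7)=1365/32768, P(S=-5)=3003/32768, P(S=-3)=5005/32768, P(S=-1)=6435/32768, P(S=1)=6435/32768, P(S=3)=5005/32768, P(S=5)=3003/32768, P(S=7)=1365/32768, P(S=9)=455/32768, P(S=11)=105/32768, P(S=13)=15/32768, P(S=15)=1/32768
E[|S_15|] = Σ_m |m|·P(S_15=m) = 102960/32768 = 6435/2048

Answer: 6435/2048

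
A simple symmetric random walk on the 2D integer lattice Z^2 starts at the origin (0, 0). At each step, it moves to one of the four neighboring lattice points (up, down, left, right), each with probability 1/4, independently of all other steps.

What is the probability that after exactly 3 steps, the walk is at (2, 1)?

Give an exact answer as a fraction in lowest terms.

Answer: 3/64

Derivation:
Let h be the number of horizontal steps (so 3-h are vertical). To end at (2,1) need (h+2)/2 right-steps and ((3-h)+1)/2 up-steps.
Sum over h with 2 ≤ h ≤ 2, h ≡ 0 (mod 2), 3-h ≡ 1 (mod 2):
h=2: C(3,2)·C(2,2)·C(1,1) = 3·1·1 = 3
Total favorable: 3
Total paths: 4^3 = 64
P = 3/64 = 3/64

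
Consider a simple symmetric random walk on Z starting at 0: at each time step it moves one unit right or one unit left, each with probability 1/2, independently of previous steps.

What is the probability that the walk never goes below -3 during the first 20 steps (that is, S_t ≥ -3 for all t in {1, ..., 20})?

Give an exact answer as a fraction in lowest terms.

Answer: 323323/524288

Derivation:
Let f(t,s) = #length-t paths at position s with S_1..S_t all ≥ -3.
f(t,s) = f(t-1,s-1) + f(t-1,s+1) for s ≥ -3; f(t,s) = 0 for s < -3.
t=0: f(0,0)=1
t=1: f(1,-1)=1 f(1,1)=1
t=2: f(2,-2)=1 f(2,0)=2 f(2,2)=1
t=3: f(3,-3)=1 f(3,-1)=3 f(3,1)=3 f(3,3)=1
t=4: f(4,-2)=4 f(4,0)=6 f(4,2)=4 f(4,4)=1
t=5: f(5,-3)=4 f(5,-1)=10 f(5,1)=10 f(5,3)=5 f(5,5)=1
t=6: f(6,-2)=14 f(6,0)=20 f(6,2)=15 f(6,4)=6 f(6,6)=1
t=7: f(7,-3)=14 f(7,-1)=34 f(7,1)=35 f(7,3)=21 f(7,5)=7 f(7,7)=1
t=8: f(8,-2)=48 f(8,0)=69 f(8,2)=56 f(8,4)=28 f(8,6)=8 f(8,8)=1
t=9: f(9,-3)=48 f(9,-1)=117 f(9,1)=125 f(9,3)=84 f(9,5)=36 f(9,7)=9 f(9,9)=1
t=10: f(10,-2)=165 f(10,0)=242 f(10,2)=209 f(10,4)=120 f(10,6)=45 f(10,8)=10 f(10,10)=1
t=11: f(11,-3)=165 f(11,-1)=407 f(11,1)=451 f(11,3)=329 f(11,5)=165 f(11,7)=55 f(11,9)=11 f(11,11)=1
t=12: f(12,-2)=572 f(12,0)=858 f(12,2)=780 f(12,4)=494 f(12,6)=220 f(12,8)=66 f(12,10)=12 f(12,12)=1
t=13: f(13,-3)=572 f(13,-1)=1430 f(13,1)=1638 f(13,3)=1274 f(13,5)=714 f(13,7)=286 f(13,9)=78 f(13,11)=13 f(13,13)=1
t=14: f(14,-2)=2002 f(14,0)=3068 f(14,2)=2912 f(14,4)=1988 f(14,6)=1000 f(14,8)=364 f(14,10)=91 f(14,12)=14 f(14,14)=1
t=15: f(15,-3)=2002 f(15,-1)=5070 f(15,1)=5980 f(15,3)=4900 f(15,5)=2988 f(15,7)=1364 f(15,9)=455 f(15,11)=105 f(15,13)=15 f(15,15)=1
t=16: f(16,-2)=7072 f(16,0)=11050 f(16,2)=10880 f(16,4)=7888 f(16,6)=4352 f(16,8)=1819 f(16,10)=560 f(16,12)=120 f(16,14)=16 f(16,16)=1
t=17: f(17,-3)=7072 f(17,-1)=18122 f(17,1)=21930 f(17,3)=18768 f(17,5)=12240 f(17,7)=6171 f(17,9)=2379 f(17,11)=680 f(17,13)=136 f(17,15)=17 f(17,17)=1
t=18: f(18,-2)=25194 f(18,0)=40052 f(18,2)=40698 f(18,4)=31008 f(18,6)=18411 f(18,8)=8550 f(18,10)=3059 f(18,12)=816 f(18,14)=153 f(18,16)=18 f(18,18)=1
t=19: f(19,-3)=25194 f(19,-1)=65246 f(19,1)=80750 f(19,3)=71706 f(19,5)=49419 f(19,7)=26961 f(19,9)=11609 f(19,11)=3875 f(19,13)=969 f(19,15)=171 f(19,17)=19 f(19,19)=1
t=20: f(20,-2)=90440 f(20,0)=145996 f(20,2)=152456 f(20,4)=121125 f(20,6)=76380 f(20,8)=38570 f(20,10)=15484 f(20,12)=4844 f(20,14)=1140 f(20,16)=190 f(20,18)=20 f(20,20)=1
Σ_s f(20,s) = 646646
P = 646646/1048576 = 323323/524288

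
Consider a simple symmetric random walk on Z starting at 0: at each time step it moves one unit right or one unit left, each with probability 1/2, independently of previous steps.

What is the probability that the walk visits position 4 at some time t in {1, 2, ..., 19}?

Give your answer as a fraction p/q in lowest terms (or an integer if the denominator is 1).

Count via complement. Let g(t,s) = #length-t paths at position s with S_1..S_t all ≠ 4.
g(t,s) = g(t-1,s-1) + g(t-1,s+1) for s ≠ 4; g(t,4) = 0.
t=0: g(0,0)=1
t=1: g(1,-1)=1 g(1,1)=1
t=2: g(2,-2)=1 g(2,0)=2 g(2,2)=1
t=3: g(3,-3)=1 g(3,-1)=3 g(3,1)=3 g(3,3)=1
t=4: g(4,-4)=1 g(4,-2)=4 g(4,0)=6 g(4,2)=4
t=5: g(5,-5)=1 g(5,-3)=5 g(5,-1)=10 g(5,1)=10 g(5,3)=4
t=6: g(6,-6)=1 g(6,-4)=6 g(6,-2)=15 g(6,0)=20 g(6,2)=14
t=7: g(7,-7)=1 g(7,-5)=7 g(7,-3)=21 g(7,-1)=35 g(7,1)=34 g(7,3)=14
t=8: g(8,-8)=1 g(8,-6)=8 g(8,-4)=28 g(8,-2)=56 g(8,0)=69 g(8,2)=48
t=9: g(9,-9)=1 g(9,-7)=9 g(9,-5)=36 g(9,-3)=84 g(9,-1)=125 g(9,1)=117 g(9,3)=48
t=10: g(10,-10)=1 g(10,-8)=10 g(10,-6)=45 g(10,-4)=120 g(10,-2)=209 g(10,0)=242 g(10,2)=165
t=11: g(11,-11)=1 g(11,-9)=11 g(11,-7)=55 g(11,-5)=165 g(11,-3)=329 g(11,-1)=451 g(11,1)=407 g(11,3)=165
t=12: g(12,-12)=1 g(12,-10)=12 g(12,-8)=66 g(12,-6)=220 g(12,-4)=494 g(12,-2)=780 g(12,0)=858 g(12,2)=572
t=13: g(13,-13)=1 g(13,-11)=13 g(13,-9)=78 g(13,-7)=286 g(13,-5)=714 g(13,-3)=1274 g(13,-1)=1638 g(13,1)=1430 g(13,3)=572
t=14: g(14,-14)=1 g(14,-12)=14 g(14,-10)=91 g(14,-8)=364 g(14,-6)=1000 g(14,-4)=1988 g(14,-2)=2912 g(14,0)=3068 g(14,2)=2002
t=15: g(15,-15)=1 g(15,-13)=15 g(15,-11)=105 g(15,-9)=455 g(15,-7)=1364 g(15,-5)=2988 g(15,-3)=4900 g(15,-1)=5980 g(15,1)=5070 g(15,3)=2002
t=16: g(16,-16)=1 g(16,-14)=16 g(16,-12)=120 g(16,-10)=560 g(16,-8)=1819 g(16,-6)=4352 g(16,-4)=7888 g(16,-2)=10880 g(16,0)=11050 g(16,2)=7072
t=17: g(17,-17)=1 g(17,-15)=17 g(17,-13)=136 g(17,-11)=680 g(17,-9)=2379 g(17,-7)=6171 g(17,-5)=12240 g(17,-3)=18768 g(17,-1)=21930 g(17,1)=18122 g(17,3)=7072
t=18: g(18,-18)=1 g(18,-16)=18 g(18,-14)=153 g(18,-12)=816 g(18,-10)=3059 g(18,-8)=8550 g(18,-6)=18411 g(18,-4)=31008 g(18,-2)=40698 g(18,0)=40052 g(18,2)=25194
t=19: g(19,-19)=1 g(19,-17)=19 g(19,-15)=171 g(19,-13)=969 g(19,-11)=3875 g(19,-9)=11609 g(19,-7)=26961 g(19,-5)=49419 g(19,-3)=71706 g(19,-1)=80750 g(19,1)=65246 g(19,3)=25194
Paths never hitting 4: Σ_s g(19,s) = 335920
Paths hitting 4: 2^19 - 335920 = 188368
P = 188368/524288 = 11773/32768

Answer: 11773/32768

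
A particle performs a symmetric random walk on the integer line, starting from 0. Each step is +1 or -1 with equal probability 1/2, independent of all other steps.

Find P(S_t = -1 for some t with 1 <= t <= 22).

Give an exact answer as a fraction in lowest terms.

Count via complement. Let g(t,s) = #length-t paths at position s with S_1..S_t all ≠ -1.
g(t,s) = g(t-1,s-1) + g(t-1,s+1) for s ≠ -1; g(t,-1) = 0.
t=0: g(0,0)=1
t=1: g(1,1)=1
t=2: g(2,0)=1 g(2,2)=1
t=3: g(3,1)=2 g(3,3)=1
t=4: g(4,0)=2 g(4,2)=3 g(4,4)=1
t=5: g(5,1)=5 g(5,3)=4 g(5,5)=1
t=6: g(6,0)=5 g(6,2)=9 g(6,4)=5 g(6,6)=1
t=7: g(7,1)=14 g(7,3)=14 g(7,5)=6 g(7,7)=1
t=8: g(8,0)=14 g(8,2)=28 g(8,4)=20 g(8,6)=7 g(8,8)=1
t=9: g(9,1)=42 g(9,3)=48 g(9,5)=27 g(9,7)=8 g(9,9)=1
t=10: g(10,0)=42 g(10,2)=90 g(10,4)=75 g(10,6)=35 g(10,8)=9 g(10,10)=1
t=11: g(11,1)=132 g(11,3)=165 g(11,5)=110 g(11,7)=44 g(11,9)=10 g(11,11)=1
t=12: g(12,0)=132 g(12,2)=297 g(12,4)=275 g(12,6)=154 g(12,8)=54 g(12,10)=11 g(12,12)=1
t=13: g(13,1)=429 g(13,3)=572 g(13,5)=429 g(13,7)=208 g(13,9)=65 g(13,11)=12 g(13,13)=1
t=14: g(14,0)=429 g(14,2)=1001 g(14,4)=1001 g(14,6)=637 g(14,8)=273 g(14,10)=77 g(14,12)=13 g(14,14)=1
t=15: g(15,1)=1430 g(15,3)=2002 g(15,5)=1638 g(15,7)=910 g(15,9)=350 g(15,11)=90 g(15,13)=14 g(15,15)=1
t=16: g(16,0)=1430 g(16,2)=3432 g(16,4)=3640 g(16,6)=2548 g(16,8)=1260 g(16,10)=440 g(16,12)=104 g(16,14)=15 g(16,16)=1
t=17: g(17,1)=4862 g(17,3)=7072 g(17,5)=6188 g(17,7)=3808 g(17,9)=1700 g(17,11)=544 g(17,13)=119 g(17,15)=16 g(17,17)=1
t=18: g(18,0)=4862 g(18,2)=11934 g(18,4)=13260 g(18,6)=9996 g(18,8)=5508 g(18,10)=2244 g(18,12)=663 g(18,14)=135 g(18,16)=17 g(18,18)=1
t=19: g(19,1)=16796 g(19,3)=25194 g(19,5)=23256 g(19,7)=15504 g(19,9)=7752 g(19,11)=2907 g(19,13)=798 g(19,15)=152 g(19,17)=18 g(19,19)=1
t=20: g(20,0)=16796 g(20,2)=41990 g(20,4)=48450 g(20,6)=38760 g(20,8)=23256 g(20,10)=10659 g(20,12)=3705 g(20,14)=950 g(20,16)=170 g(20,18)=19 g(20,20)=1
t=21: g(21,1)=58786 g(21,3)=90440 g(21,5)=87210 g(21,7)=62016 g(21,9)=33915 g(21,11)=14364 g(21,13)=4655 g(21,15)=1120 g(21,17)=189 g(21,19)=20 g(21,21)=1
t=22: g(22,0)=58786 g(22,2)=149226 g(22,4)=177650 g(22,6)=149226 g(22,8)=95931 g(22,10)=48279 g(22,12)=19019 g(22,14)=5775 g(22,16)=1309 g(22,18)=209 g(22,20)=21 g(22,22)=1
Paths never hitting -1: Σ_s g(22,s) = 705432
Paths hitting -1: 2^22 - 705432 = 3488872
P = 3488872/4194304 = 436109/524288

Answer: 436109/524288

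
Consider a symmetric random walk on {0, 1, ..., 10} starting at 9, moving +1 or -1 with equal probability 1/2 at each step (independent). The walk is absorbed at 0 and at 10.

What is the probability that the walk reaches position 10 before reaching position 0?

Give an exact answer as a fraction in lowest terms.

Symmetric walk (p = 1/2): the harmonic-function argument gives P(hit 10 before 0 | start at 9) = a/N.
P = 9/10 = 9/10

Answer: 9/10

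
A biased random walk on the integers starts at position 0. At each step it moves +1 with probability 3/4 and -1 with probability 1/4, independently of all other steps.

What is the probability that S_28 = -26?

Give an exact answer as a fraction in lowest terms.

Answer: 21/18014398509481984

Derivation:
To reach position -26 after 28 steps: need 1 step of +1 and 27 steps of -1.
Number of such sequences: C(28,1) = 28
Each has probability (3/4)^1 · (1/4)^27 = 3/72057594037927936
P = 28 · 3/72057594037927936 = 21/18014398509481984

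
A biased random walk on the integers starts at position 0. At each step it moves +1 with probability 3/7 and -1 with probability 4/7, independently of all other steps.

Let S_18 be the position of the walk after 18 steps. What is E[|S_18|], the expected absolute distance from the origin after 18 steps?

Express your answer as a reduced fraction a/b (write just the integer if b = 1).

S_18 takes values m ≡ 0 (mod 2) with |m| ≤ 18; P(S_18=m) = C(18,(18+m)/2) · (3/7)^((18+m)/2) · (4/7)^((18-m)/2).
Distribution: P(S=-18)=68719476736/1628413597910449, P(S=-16)=927712935936/1628413597910449, P(S=-14)=5914169966592/1628413597910449, P(S=-12)=23656679866368/1628413597910449, P(S=-10)=66534412124160/1628413597910449, P(S=-8)=19960323637248/232630513987207, P(S=-6)=32435525910528/232630513987207, P(S=-4)=291919733194752/1628413597910449, P(S=-2)=301042224857088/1628413597910449, P(S=0)=250868520714240/1628413597910449, P(S=2)=169336251482112/1628413597910449, P(S=4)=92365228081152/1628413597910449, P(S=6)=5772826755072/232630513987207, P(S=8)=1998286184448/232630513987207, P(S=10)=3746786595840/1628413597910449, P(S=12)=749357319168/1628413597910449, P(S=14)=105378373008/1628413597910449, P(S=16)=9298091736/1628413597910449, P(S=18)=387420489/1628413597910449
E[|S_18|] = Σ_m |m|·P(S_18=m) = 6408523970525826/1628413597910449

Answer: 6408523970525826/1628413597910449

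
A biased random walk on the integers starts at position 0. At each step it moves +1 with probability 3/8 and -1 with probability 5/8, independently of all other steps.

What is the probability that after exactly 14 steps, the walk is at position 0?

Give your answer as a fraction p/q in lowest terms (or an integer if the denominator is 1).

Answer: 73298671875/549755813888

Derivation:
To be at 0 after 14 steps: need exactly 7 steps of +1 and 7 of -1.
Number of such sequences: C(14,7) = 3432
Each has probability (3/8)^7 · (5/8)^7 = 170859375/4398046511104
P = 3432 · 170859375/4398046511104 = 73298671875/549755813888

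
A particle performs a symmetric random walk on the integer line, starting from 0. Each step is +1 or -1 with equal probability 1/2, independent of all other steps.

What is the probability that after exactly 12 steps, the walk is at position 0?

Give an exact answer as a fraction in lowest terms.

To return to 0 after 12 steps: need exactly 6 steps of +1 and 6 of -1.
Favorable paths: C(12,6) = 924
Total paths: 2^12 = 4096
P = 924/4096 = 231/1024

Answer: 231/1024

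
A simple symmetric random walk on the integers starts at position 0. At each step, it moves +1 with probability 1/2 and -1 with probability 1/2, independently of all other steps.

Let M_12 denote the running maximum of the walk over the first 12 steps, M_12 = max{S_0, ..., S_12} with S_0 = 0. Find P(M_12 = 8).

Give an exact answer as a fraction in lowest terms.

Let M_12 = max(S_0,...,S_12). Use the reflection principle: for j ≥ 1, #{paths with M_12 ≥ j} = #{S_12 ≥ j} + #{S_12 ≥ j+1}.
By reflection, #{M_12 ≥ 8} = #{S_12 ≥ 8} + #{S_12 ≥ 9} = 79 + 13 = 92.
#{M_12 ≥ 9} = #{S_12 ≥ 9} + #{S_12 ≥ 10} = 13 + 13 = 26.
#{M_12 = 8} = 92 - 26 = 66.
P(M_12 = 8) = 66/4096 = 33/2048

Answer: 33/2048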